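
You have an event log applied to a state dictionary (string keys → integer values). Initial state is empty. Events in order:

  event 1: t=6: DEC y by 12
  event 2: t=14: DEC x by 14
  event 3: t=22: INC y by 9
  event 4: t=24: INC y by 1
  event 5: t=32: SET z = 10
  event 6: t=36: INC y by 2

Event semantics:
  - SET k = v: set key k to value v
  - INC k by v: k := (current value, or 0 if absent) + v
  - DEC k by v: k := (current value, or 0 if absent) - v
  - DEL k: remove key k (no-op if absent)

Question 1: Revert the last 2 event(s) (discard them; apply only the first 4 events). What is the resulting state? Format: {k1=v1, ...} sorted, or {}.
Keep first 4 events (discard last 2):
  after event 1 (t=6: DEC y by 12): {y=-12}
  after event 2 (t=14: DEC x by 14): {x=-14, y=-12}
  after event 3 (t=22: INC y by 9): {x=-14, y=-3}
  after event 4 (t=24: INC y by 1): {x=-14, y=-2}

Answer: {x=-14, y=-2}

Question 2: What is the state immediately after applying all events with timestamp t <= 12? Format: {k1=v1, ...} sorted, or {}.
Apply events with t <= 12 (1 events):
  after event 1 (t=6: DEC y by 12): {y=-12}

Answer: {y=-12}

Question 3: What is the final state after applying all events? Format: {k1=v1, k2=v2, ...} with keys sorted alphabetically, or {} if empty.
  after event 1 (t=6: DEC y by 12): {y=-12}
  after event 2 (t=14: DEC x by 14): {x=-14, y=-12}
  after event 3 (t=22: INC y by 9): {x=-14, y=-3}
  after event 4 (t=24: INC y by 1): {x=-14, y=-2}
  after event 5 (t=32: SET z = 10): {x=-14, y=-2, z=10}
  after event 6 (t=36: INC y by 2): {x=-14, y=0, z=10}

Answer: {x=-14, y=0, z=10}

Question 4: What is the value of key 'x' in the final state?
Track key 'x' through all 6 events:
  event 1 (t=6: DEC y by 12): x unchanged
  event 2 (t=14: DEC x by 14): x (absent) -> -14
  event 3 (t=22: INC y by 9): x unchanged
  event 4 (t=24: INC y by 1): x unchanged
  event 5 (t=32: SET z = 10): x unchanged
  event 6 (t=36: INC y by 2): x unchanged
Final: x = -14

Answer: -14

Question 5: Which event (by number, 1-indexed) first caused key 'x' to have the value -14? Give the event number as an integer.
Looking for first event where x becomes -14:
  event 2: x (absent) -> -14  <-- first match

Answer: 2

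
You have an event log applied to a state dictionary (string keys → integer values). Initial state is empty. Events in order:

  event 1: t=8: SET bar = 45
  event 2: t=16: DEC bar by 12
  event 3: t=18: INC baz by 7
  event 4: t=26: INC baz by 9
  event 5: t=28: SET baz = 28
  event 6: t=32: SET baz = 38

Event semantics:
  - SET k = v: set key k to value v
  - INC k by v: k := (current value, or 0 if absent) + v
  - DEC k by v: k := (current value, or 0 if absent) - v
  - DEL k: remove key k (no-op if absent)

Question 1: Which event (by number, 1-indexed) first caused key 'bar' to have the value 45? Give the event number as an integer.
Answer: 1

Derivation:
Looking for first event where bar becomes 45:
  event 1: bar (absent) -> 45  <-- first match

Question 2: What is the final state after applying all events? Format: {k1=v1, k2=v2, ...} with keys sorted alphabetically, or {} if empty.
Answer: {bar=33, baz=38}

Derivation:
  after event 1 (t=8: SET bar = 45): {bar=45}
  after event 2 (t=16: DEC bar by 12): {bar=33}
  after event 3 (t=18: INC baz by 7): {bar=33, baz=7}
  after event 4 (t=26: INC baz by 9): {bar=33, baz=16}
  after event 5 (t=28: SET baz = 28): {bar=33, baz=28}
  after event 6 (t=32: SET baz = 38): {bar=33, baz=38}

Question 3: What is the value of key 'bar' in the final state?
Answer: 33

Derivation:
Track key 'bar' through all 6 events:
  event 1 (t=8: SET bar = 45): bar (absent) -> 45
  event 2 (t=16: DEC bar by 12): bar 45 -> 33
  event 3 (t=18: INC baz by 7): bar unchanged
  event 4 (t=26: INC baz by 9): bar unchanged
  event 5 (t=28: SET baz = 28): bar unchanged
  event 6 (t=32: SET baz = 38): bar unchanged
Final: bar = 33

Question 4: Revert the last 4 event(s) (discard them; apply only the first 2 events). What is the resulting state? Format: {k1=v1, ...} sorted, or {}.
Answer: {bar=33}

Derivation:
Keep first 2 events (discard last 4):
  after event 1 (t=8: SET bar = 45): {bar=45}
  after event 2 (t=16: DEC bar by 12): {bar=33}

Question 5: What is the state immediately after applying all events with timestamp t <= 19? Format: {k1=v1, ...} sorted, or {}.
Apply events with t <= 19 (3 events):
  after event 1 (t=8: SET bar = 45): {bar=45}
  after event 2 (t=16: DEC bar by 12): {bar=33}
  after event 3 (t=18: INC baz by 7): {bar=33, baz=7}

Answer: {bar=33, baz=7}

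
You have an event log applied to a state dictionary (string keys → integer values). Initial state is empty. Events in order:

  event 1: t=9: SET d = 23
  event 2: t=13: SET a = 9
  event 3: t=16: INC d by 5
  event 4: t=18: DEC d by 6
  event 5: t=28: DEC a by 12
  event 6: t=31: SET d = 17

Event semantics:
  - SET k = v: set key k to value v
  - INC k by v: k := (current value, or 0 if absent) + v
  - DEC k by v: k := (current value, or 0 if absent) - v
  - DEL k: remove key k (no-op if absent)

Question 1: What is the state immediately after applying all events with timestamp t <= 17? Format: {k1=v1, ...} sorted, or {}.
Answer: {a=9, d=28}

Derivation:
Apply events with t <= 17 (3 events):
  after event 1 (t=9: SET d = 23): {d=23}
  after event 2 (t=13: SET a = 9): {a=9, d=23}
  after event 3 (t=16: INC d by 5): {a=9, d=28}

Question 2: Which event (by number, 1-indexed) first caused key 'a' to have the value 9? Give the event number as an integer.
Looking for first event where a becomes 9:
  event 2: a (absent) -> 9  <-- first match

Answer: 2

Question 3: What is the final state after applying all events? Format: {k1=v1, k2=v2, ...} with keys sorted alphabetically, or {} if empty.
Answer: {a=-3, d=17}

Derivation:
  after event 1 (t=9: SET d = 23): {d=23}
  after event 2 (t=13: SET a = 9): {a=9, d=23}
  after event 3 (t=16: INC d by 5): {a=9, d=28}
  after event 4 (t=18: DEC d by 6): {a=9, d=22}
  after event 5 (t=28: DEC a by 12): {a=-3, d=22}
  after event 6 (t=31: SET d = 17): {a=-3, d=17}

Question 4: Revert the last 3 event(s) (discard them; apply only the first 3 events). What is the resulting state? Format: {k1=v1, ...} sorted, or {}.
Keep first 3 events (discard last 3):
  after event 1 (t=9: SET d = 23): {d=23}
  after event 2 (t=13: SET a = 9): {a=9, d=23}
  after event 3 (t=16: INC d by 5): {a=9, d=28}

Answer: {a=9, d=28}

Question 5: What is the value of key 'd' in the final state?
Answer: 17

Derivation:
Track key 'd' through all 6 events:
  event 1 (t=9: SET d = 23): d (absent) -> 23
  event 2 (t=13: SET a = 9): d unchanged
  event 3 (t=16: INC d by 5): d 23 -> 28
  event 4 (t=18: DEC d by 6): d 28 -> 22
  event 5 (t=28: DEC a by 12): d unchanged
  event 6 (t=31: SET d = 17): d 22 -> 17
Final: d = 17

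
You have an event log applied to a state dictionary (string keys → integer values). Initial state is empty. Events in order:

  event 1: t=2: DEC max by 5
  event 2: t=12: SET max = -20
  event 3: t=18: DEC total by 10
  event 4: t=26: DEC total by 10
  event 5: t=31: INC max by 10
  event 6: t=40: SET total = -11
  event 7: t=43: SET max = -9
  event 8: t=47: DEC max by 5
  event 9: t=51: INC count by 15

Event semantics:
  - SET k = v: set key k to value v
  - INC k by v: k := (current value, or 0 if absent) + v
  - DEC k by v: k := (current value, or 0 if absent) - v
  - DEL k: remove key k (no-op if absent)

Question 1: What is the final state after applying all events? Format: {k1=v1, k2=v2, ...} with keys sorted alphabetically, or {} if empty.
Answer: {count=15, max=-14, total=-11}

Derivation:
  after event 1 (t=2: DEC max by 5): {max=-5}
  after event 2 (t=12: SET max = -20): {max=-20}
  after event 3 (t=18: DEC total by 10): {max=-20, total=-10}
  after event 4 (t=26: DEC total by 10): {max=-20, total=-20}
  after event 5 (t=31: INC max by 10): {max=-10, total=-20}
  after event 6 (t=40: SET total = -11): {max=-10, total=-11}
  after event 7 (t=43: SET max = -9): {max=-9, total=-11}
  after event 8 (t=47: DEC max by 5): {max=-14, total=-11}
  after event 9 (t=51: INC count by 15): {count=15, max=-14, total=-11}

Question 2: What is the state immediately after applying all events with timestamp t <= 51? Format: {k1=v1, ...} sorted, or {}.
Answer: {count=15, max=-14, total=-11}

Derivation:
Apply events with t <= 51 (9 events):
  after event 1 (t=2: DEC max by 5): {max=-5}
  after event 2 (t=12: SET max = -20): {max=-20}
  after event 3 (t=18: DEC total by 10): {max=-20, total=-10}
  after event 4 (t=26: DEC total by 10): {max=-20, total=-20}
  after event 5 (t=31: INC max by 10): {max=-10, total=-20}
  after event 6 (t=40: SET total = -11): {max=-10, total=-11}
  after event 7 (t=43: SET max = -9): {max=-9, total=-11}
  after event 8 (t=47: DEC max by 5): {max=-14, total=-11}
  after event 9 (t=51: INC count by 15): {count=15, max=-14, total=-11}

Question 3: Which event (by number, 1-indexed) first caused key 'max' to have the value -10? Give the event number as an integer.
Looking for first event where max becomes -10:
  event 1: max = -5
  event 2: max = -20
  event 3: max = -20
  event 4: max = -20
  event 5: max -20 -> -10  <-- first match

Answer: 5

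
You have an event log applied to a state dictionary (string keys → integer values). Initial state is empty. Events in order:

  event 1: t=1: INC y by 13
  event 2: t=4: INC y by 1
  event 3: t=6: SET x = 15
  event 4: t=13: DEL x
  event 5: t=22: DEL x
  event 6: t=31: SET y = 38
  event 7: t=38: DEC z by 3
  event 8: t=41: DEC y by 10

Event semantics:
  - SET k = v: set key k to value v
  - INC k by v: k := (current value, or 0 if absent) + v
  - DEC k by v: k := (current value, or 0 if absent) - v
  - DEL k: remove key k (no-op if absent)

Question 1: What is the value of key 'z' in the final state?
Answer: -3

Derivation:
Track key 'z' through all 8 events:
  event 1 (t=1: INC y by 13): z unchanged
  event 2 (t=4: INC y by 1): z unchanged
  event 3 (t=6: SET x = 15): z unchanged
  event 4 (t=13: DEL x): z unchanged
  event 5 (t=22: DEL x): z unchanged
  event 6 (t=31: SET y = 38): z unchanged
  event 7 (t=38: DEC z by 3): z (absent) -> -3
  event 8 (t=41: DEC y by 10): z unchanged
Final: z = -3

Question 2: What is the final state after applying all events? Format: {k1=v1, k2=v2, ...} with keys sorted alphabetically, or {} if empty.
Answer: {y=28, z=-3}

Derivation:
  after event 1 (t=1: INC y by 13): {y=13}
  after event 2 (t=4: INC y by 1): {y=14}
  after event 3 (t=6: SET x = 15): {x=15, y=14}
  after event 4 (t=13: DEL x): {y=14}
  after event 5 (t=22: DEL x): {y=14}
  after event 6 (t=31: SET y = 38): {y=38}
  after event 7 (t=38: DEC z by 3): {y=38, z=-3}
  after event 8 (t=41: DEC y by 10): {y=28, z=-3}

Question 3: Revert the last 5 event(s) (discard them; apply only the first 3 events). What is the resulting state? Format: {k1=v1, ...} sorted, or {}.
Keep first 3 events (discard last 5):
  after event 1 (t=1: INC y by 13): {y=13}
  after event 2 (t=4: INC y by 1): {y=14}
  after event 3 (t=6: SET x = 15): {x=15, y=14}

Answer: {x=15, y=14}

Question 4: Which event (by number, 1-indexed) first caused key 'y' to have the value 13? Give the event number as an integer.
Answer: 1

Derivation:
Looking for first event where y becomes 13:
  event 1: y (absent) -> 13  <-- first match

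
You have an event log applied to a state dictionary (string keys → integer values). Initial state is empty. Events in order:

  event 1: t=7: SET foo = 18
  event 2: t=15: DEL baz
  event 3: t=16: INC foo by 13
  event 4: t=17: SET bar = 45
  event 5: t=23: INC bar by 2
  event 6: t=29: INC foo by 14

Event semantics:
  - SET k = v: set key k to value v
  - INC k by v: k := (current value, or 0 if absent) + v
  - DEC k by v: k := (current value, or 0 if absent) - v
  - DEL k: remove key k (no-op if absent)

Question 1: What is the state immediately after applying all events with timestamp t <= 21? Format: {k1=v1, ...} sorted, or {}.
Answer: {bar=45, foo=31}

Derivation:
Apply events with t <= 21 (4 events):
  after event 1 (t=7: SET foo = 18): {foo=18}
  after event 2 (t=15: DEL baz): {foo=18}
  after event 3 (t=16: INC foo by 13): {foo=31}
  after event 4 (t=17: SET bar = 45): {bar=45, foo=31}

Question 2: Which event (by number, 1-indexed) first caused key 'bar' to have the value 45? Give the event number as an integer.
Answer: 4

Derivation:
Looking for first event where bar becomes 45:
  event 4: bar (absent) -> 45  <-- first match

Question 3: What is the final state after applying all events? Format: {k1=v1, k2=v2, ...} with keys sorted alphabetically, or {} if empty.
  after event 1 (t=7: SET foo = 18): {foo=18}
  after event 2 (t=15: DEL baz): {foo=18}
  after event 3 (t=16: INC foo by 13): {foo=31}
  after event 4 (t=17: SET bar = 45): {bar=45, foo=31}
  after event 5 (t=23: INC bar by 2): {bar=47, foo=31}
  after event 6 (t=29: INC foo by 14): {bar=47, foo=45}

Answer: {bar=47, foo=45}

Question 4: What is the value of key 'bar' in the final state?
Answer: 47

Derivation:
Track key 'bar' through all 6 events:
  event 1 (t=7: SET foo = 18): bar unchanged
  event 2 (t=15: DEL baz): bar unchanged
  event 3 (t=16: INC foo by 13): bar unchanged
  event 4 (t=17: SET bar = 45): bar (absent) -> 45
  event 5 (t=23: INC bar by 2): bar 45 -> 47
  event 6 (t=29: INC foo by 14): bar unchanged
Final: bar = 47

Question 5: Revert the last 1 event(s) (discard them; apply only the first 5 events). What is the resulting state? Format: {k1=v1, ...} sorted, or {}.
Answer: {bar=47, foo=31}

Derivation:
Keep first 5 events (discard last 1):
  after event 1 (t=7: SET foo = 18): {foo=18}
  after event 2 (t=15: DEL baz): {foo=18}
  after event 3 (t=16: INC foo by 13): {foo=31}
  after event 4 (t=17: SET bar = 45): {bar=45, foo=31}
  after event 5 (t=23: INC bar by 2): {bar=47, foo=31}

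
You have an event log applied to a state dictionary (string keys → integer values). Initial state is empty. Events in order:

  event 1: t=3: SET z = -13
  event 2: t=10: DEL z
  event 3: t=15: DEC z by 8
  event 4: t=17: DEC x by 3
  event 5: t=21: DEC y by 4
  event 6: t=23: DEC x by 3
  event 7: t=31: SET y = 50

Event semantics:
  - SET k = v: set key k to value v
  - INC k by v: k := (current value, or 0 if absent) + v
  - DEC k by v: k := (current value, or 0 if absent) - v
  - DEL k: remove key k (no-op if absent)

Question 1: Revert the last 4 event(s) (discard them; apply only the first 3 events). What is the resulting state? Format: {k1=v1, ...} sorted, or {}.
Keep first 3 events (discard last 4):
  after event 1 (t=3: SET z = -13): {z=-13}
  after event 2 (t=10: DEL z): {}
  after event 3 (t=15: DEC z by 8): {z=-8}

Answer: {z=-8}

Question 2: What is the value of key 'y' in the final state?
Track key 'y' through all 7 events:
  event 1 (t=3: SET z = -13): y unchanged
  event 2 (t=10: DEL z): y unchanged
  event 3 (t=15: DEC z by 8): y unchanged
  event 4 (t=17: DEC x by 3): y unchanged
  event 5 (t=21: DEC y by 4): y (absent) -> -4
  event 6 (t=23: DEC x by 3): y unchanged
  event 7 (t=31: SET y = 50): y -4 -> 50
Final: y = 50

Answer: 50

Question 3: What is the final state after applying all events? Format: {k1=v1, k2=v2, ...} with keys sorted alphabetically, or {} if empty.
  after event 1 (t=3: SET z = -13): {z=-13}
  after event 2 (t=10: DEL z): {}
  after event 3 (t=15: DEC z by 8): {z=-8}
  after event 4 (t=17: DEC x by 3): {x=-3, z=-8}
  after event 5 (t=21: DEC y by 4): {x=-3, y=-4, z=-8}
  after event 6 (t=23: DEC x by 3): {x=-6, y=-4, z=-8}
  after event 7 (t=31: SET y = 50): {x=-6, y=50, z=-8}

Answer: {x=-6, y=50, z=-8}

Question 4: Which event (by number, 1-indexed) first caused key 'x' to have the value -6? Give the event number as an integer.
Answer: 6

Derivation:
Looking for first event where x becomes -6:
  event 4: x = -3
  event 5: x = -3
  event 6: x -3 -> -6  <-- first match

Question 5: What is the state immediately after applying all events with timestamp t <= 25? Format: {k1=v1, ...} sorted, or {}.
Apply events with t <= 25 (6 events):
  after event 1 (t=3: SET z = -13): {z=-13}
  after event 2 (t=10: DEL z): {}
  after event 3 (t=15: DEC z by 8): {z=-8}
  after event 4 (t=17: DEC x by 3): {x=-3, z=-8}
  after event 5 (t=21: DEC y by 4): {x=-3, y=-4, z=-8}
  after event 6 (t=23: DEC x by 3): {x=-6, y=-4, z=-8}

Answer: {x=-6, y=-4, z=-8}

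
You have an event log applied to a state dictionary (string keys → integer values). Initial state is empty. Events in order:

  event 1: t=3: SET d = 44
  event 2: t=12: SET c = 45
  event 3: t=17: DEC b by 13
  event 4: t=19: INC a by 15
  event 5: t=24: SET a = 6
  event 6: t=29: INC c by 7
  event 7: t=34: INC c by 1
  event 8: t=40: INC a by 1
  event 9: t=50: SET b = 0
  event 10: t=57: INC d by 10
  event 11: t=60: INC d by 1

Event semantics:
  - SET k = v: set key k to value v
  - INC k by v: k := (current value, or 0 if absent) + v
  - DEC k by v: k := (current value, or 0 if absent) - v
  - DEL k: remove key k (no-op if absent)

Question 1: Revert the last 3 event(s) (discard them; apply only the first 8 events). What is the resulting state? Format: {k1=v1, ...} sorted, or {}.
Answer: {a=7, b=-13, c=53, d=44}

Derivation:
Keep first 8 events (discard last 3):
  after event 1 (t=3: SET d = 44): {d=44}
  after event 2 (t=12: SET c = 45): {c=45, d=44}
  after event 3 (t=17: DEC b by 13): {b=-13, c=45, d=44}
  after event 4 (t=19: INC a by 15): {a=15, b=-13, c=45, d=44}
  after event 5 (t=24: SET a = 6): {a=6, b=-13, c=45, d=44}
  after event 6 (t=29: INC c by 7): {a=6, b=-13, c=52, d=44}
  after event 7 (t=34: INC c by 1): {a=6, b=-13, c=53, d=44}
  after event 8 (t=40: INC a by 1): {a=7, b=-13, c=53, d=44}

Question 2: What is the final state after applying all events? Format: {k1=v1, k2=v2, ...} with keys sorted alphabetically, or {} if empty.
  after event 1 (t=3: SET d = 44): {d=44}
  after event 2 (t=12: SET c = 45): {c=45, d=44}
  after event 3 (t=17: DEC b by 13): {b=-13, c=45, d=44}
  after event 4 (t=19: INC a by 15): {a=15, b=-13, c=45, d=44}
  after event 5 (t=24: SET a = 6): {a=6, b=-13, c=45, d=44}
  after event 6 (t=29: INC c by 7): {a=6, b=-13, c=52, d=44}
  after event 7 (t=34: INC c by 1): {a=6, b=-13, c=53, d=44}
  after event 8 (t=40: INC a by 1): {a=7, b=-13, c=53, d=44}
  after event 9 (t=50: SET b = 0): {a=7, b=0, c=53, d=44}
  after event 10 (t=57: INC d by 10): {a=7, b=0, c=53, d=54}
  after event 11 (t=60: INC d by 1): {a=7, b=0, c=53, d=55}

Answer: {a=7, b=0, c=53, d=55}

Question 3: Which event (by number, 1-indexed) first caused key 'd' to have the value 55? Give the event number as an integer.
Answer: 11

Derivation:
Looking for first event where d becomes 55:
  event 1: d = 44
  event 2: d = 44
  event 3: d = 44
  event 4: d = 44
  event 5: d = 44
  event 6: d = 44
  event 7: d = 44
  event 8: d = 44
  event 9: d = 44
  event 10: d = 54
  event 11: d 54 -> 55  <-- first match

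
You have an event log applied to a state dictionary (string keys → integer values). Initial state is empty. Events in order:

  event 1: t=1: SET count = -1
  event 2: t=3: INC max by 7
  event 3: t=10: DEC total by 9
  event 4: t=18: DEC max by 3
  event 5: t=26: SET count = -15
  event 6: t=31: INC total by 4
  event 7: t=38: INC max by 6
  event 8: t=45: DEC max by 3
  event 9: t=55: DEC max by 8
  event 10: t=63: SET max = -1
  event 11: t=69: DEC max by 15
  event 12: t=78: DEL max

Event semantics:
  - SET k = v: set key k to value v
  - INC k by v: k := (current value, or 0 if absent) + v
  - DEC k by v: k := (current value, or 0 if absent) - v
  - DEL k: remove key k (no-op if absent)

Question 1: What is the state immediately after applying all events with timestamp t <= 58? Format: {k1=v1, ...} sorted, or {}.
Answer: {count=-15, max=-1, total=-5}

Derivation:
Apply events with t <= 58 (9 events):
  after event 1 (t=1: SET count = -1): {count=-1}
  after event 2 (t=3: INC max by 7): {count=-1, max=7}
  after event 3 (t=10: DEC total by 9): {count=-1, max=7, total=-9}
  after event 4 (t=18: DEC max by 3): {count=-1, max=4, total=-9}
  after event 5 (t=26: SET count = -15): {count=-15, max=4, total=-9}
  after event 6 (t=31: INC total by 4): {count=-15, max=4, total=-5}
  after event 7 (t=38: INC max by 6): {count=-15, max=10, total=-5}
  after event 8 (t=45: DEC max by 3): {count=-15, max=7, total=-5}
  after event 9 (t=55: DEC max by 8): {count=-15, max=-1, total=-5}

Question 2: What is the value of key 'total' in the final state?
Track key 'total' through all 12 events:
  event 1 (t=1: SET count = -1): total unchanged
  event 2 (t=3: INC max by 7): total unchanged
  event 3 (t=10: DEC total by 9): total (absent) -> -9
  event 4 (t=18: DEC max by 3): total unchanged
  event 5 (t=26: SET count = -15): total unchanged
  event 6 (t=31: INC total by 4): total -9 -> -5
  event 7 (t=38: INC max by 6): total unchanged
  event 8 (t=45: DEC max by 3): total unchanged
  event 9 (t=55: DEC max by 8): total unchanged
  event 10 (t=63: SET max = -1): total unchanged
  event 11 (t=69: DEC max by 15): total unchanged
  event 12 (t=78: DEL max): total unchanged
Final: total = -5

Answer: -5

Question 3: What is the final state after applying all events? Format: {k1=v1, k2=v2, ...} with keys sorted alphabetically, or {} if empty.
  after event 1 (t=1: SET count = -1): {count=-1}
  after event 2 (t=3: INC max by 7): {count=-1, max=7}
  after event 3 (t=10: DEC total by 9): {count=-1, max=7, total=-9}
  after event 4 (t=18: DEC max by 3): {count=-1, max=4, total=-9}
  after event 5 (t=26: SET count = -15): {count=-15, max=4, total=-9}
  after event 6 (t=31: INC total by 4): {count=-15, max=4, total=-5}
  after event 7 (t=38: INC max by 6): {count=-15, max=10, total=-5}
  after event 8 (t=45: DEC max by 3): {count=-15, max=7, total=-5}
  after event 9 (t=55: DEC max by 8): {count=-15, max=-1, total=-5}
  after event 10 (t=63: SET max = -1): {count=-15, max=-1, total=-5}
  after event 11 (t=69: DEC max by 15): {count=-15, max=-16, total=-5}
  after event 12 (t=78: DEL max): {count=-15, total=-5}

Answer: {count=-15, total=-5}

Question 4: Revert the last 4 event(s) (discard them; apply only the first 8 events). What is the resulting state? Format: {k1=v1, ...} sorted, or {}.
Keep first 8 events (discard last 4):
  after event 1 (t=1: SET count = -1): {count=-1}
  after event 2 (t=3: INC max by 7): {count=-1, max=7}
  after event 3 (t=10: DEC total by 9): {count=-1, max=7, total=-9}
  after event 4 (t=18: DEC max by 3): {count=-1, max=4, total=-9}
  after event 5 (t=26: SET count = -15): {count=-15, max=4, total=-9}
  after event 6 (t=31: INC total by 4): {count=-15, max=4, total=-5}
  after event 7 (t=38: INC max by 6): {count=-15, max=10, total=-5}
  after event 8 (t=45: DEC max by 3): {count=-15, max=7, total=-5}

Answer: {count=-15, max=7, total=-5}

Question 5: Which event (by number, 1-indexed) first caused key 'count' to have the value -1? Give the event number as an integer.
Looking for first event where count becomes -1:
  event 1: count (absent) -> -1  <-- first match

Answer: 1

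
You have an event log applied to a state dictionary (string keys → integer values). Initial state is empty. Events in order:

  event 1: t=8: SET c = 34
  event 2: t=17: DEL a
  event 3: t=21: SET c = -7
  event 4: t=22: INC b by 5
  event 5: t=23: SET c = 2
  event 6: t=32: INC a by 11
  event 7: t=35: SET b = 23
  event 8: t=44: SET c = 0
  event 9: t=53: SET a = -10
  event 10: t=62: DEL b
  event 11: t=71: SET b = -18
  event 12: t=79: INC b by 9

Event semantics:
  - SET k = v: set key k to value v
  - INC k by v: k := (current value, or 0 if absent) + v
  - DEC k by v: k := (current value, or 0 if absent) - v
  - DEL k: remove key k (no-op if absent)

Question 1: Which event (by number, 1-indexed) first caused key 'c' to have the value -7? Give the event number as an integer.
Answer: 3

Derivation:
Looking for first event where c becomes -7:
  event 1: c = 34
  event 2: c = 34
  event 3: c 34 -> -7  <-- first match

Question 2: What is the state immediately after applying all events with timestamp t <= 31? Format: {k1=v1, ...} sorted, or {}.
Answer: {b=5, c=2}

Derivation:
Apply events with t <= 31 (5 events):
  after event 1 (t=8: SET c = 34): {c=34}
  after event 2 (t=17: DEL a): {c=34}
  after event 3 (t=21: SET c = -7): {c=-7}
  after event 4 (t=22: INC b by 5): {b=5, c=-7}
  after event 5 (t=23: SET c = 2): {b=5, c=2}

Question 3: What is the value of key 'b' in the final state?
Answer: -9

Derivation:
Track key 'b' through all 12 events:
  event 1 (t=8: SET c = 34): b unchanged
  event 2 (t=17: DEL a): b unchanged
  event 3 (t=21: SET c = -7): b unchanged
  event 4 (t=22: INC b by 5): b (absent) -> 5
  event 5 (t=23: SET c = 2): b unchanged
  event 6 (t=32: INC a by 11): b unchanged
  event 7 (t=35: SET b = 23): b 5 -> 23
  event 8 (t=44: SET c = 0): b unchanged
  event 9 (t=53: SET a = -10): b unchanged
  event 10 (t=62: DEL b): b 23 -> (absent)
  event 11 (t=71: SET b = -18): b (absent) -> -18
  event 12 (t=79: INC b by 9): b -18 -> -9
Final: b = -9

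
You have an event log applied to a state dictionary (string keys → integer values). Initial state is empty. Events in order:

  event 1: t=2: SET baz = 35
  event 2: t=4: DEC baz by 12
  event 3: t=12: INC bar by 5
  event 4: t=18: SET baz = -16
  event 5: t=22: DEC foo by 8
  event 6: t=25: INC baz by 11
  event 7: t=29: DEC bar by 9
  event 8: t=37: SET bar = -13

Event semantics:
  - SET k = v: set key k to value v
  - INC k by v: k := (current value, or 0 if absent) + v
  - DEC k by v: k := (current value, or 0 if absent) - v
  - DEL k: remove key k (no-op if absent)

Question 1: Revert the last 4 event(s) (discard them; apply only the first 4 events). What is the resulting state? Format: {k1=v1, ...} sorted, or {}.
Answer: {bar=5, baz=-16}

Derivation:
Keep first 4 events (discard last 4):
  after event 1 (t=2: SET baz = 35): {baz=35}
  after event 2 (t=4: DEC baz by 12): {baz=23}
  after event 3 (t=12: INC bar by 5): {bar=5, baz=23}
  after event 4 (t=18: SET baz = -16): {bar=5, baz=-16}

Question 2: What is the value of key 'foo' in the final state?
Answer: -8

Derivation:
Track key 'foo' through all 8 events:
  event 1 (t=2: SET baz = 35): foo unchanged
  event 2 (t=4: DEC baz by 12): foo unchanged
  event 3 (t=12: INC bar by 5): foo unchanged
  event 4 (t=18: SET baz = -16): foo unchanged
  event 5 (t=22: DEC foo by 8): foo (absent) -> -8
  event 6 (t=25: INC baz by 11): foo unchanged
  event 7 (t=29: DEC bar by 9): foo unchanged
  event 8 (t=37: SET bar = -13): foo unchanged
Final: foo = -8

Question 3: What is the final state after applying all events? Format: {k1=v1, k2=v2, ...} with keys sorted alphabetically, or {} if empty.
Answer: {bar=-13, baz=-5, foo=-8}

Derivation:
  after event 1 (t=2: SET baz = 35): {baz=35}
  after event 2 (t=4: DEC baz by 12): {baz=23}
  after event 3 (t=12: INC bar by 5): {bar=5, baz=23}
  after event 4 (t=18: SET baz = -16): {bar=5, baz=-16}
  after event 5 (t=22: DEC foo by 8): {bar=5, baz=-16, foo=-8}
  after event 6 (t=25: INC baz by 11): {bar=5, baz=-5, foo=-8}
  after event 7 (t=29: DEC bar by 9): {bar=-4, baz=-5, foo=-8}
  after event 8 (t=37: SET bar = -13): {bar=-13, baz=-5, foo=-8}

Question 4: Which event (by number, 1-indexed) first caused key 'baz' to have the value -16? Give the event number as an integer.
Answer: 4

Derivation:
Looking for first event where baz becomes -16:
  event 1: baz = 35
  event 2: baz = 23
  event 3: baz = 23
  event 4: baz 23 -> -16  <-- first match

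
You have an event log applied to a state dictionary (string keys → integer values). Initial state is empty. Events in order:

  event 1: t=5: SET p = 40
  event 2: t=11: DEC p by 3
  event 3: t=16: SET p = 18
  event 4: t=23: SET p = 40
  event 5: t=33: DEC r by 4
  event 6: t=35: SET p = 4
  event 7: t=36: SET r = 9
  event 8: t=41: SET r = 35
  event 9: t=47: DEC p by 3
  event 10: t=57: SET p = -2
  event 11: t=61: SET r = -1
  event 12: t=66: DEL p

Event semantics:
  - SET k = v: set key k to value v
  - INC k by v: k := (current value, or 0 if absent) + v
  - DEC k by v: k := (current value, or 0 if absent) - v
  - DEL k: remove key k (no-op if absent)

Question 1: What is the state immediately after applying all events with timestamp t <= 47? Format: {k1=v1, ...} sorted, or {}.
Apply events with t <= 47 (9 events):
  after event 1 (t=5: SET p = 40): {p=40}
  after event 2 (t=11: DEC p by 3): {p=37}
  after event 3 (t=16: SET p = 18): {p=18}
  after event 4 (t=23: SET p = 40): {p=40}
  after event 5 (t=33: DEC r by 4): {p=40, r=-4}
  after event 6 (t=35: SET p = 4): {p=4, r=-4}
  after event 7 (t=36: SET r = 9): {p=4, r=9}
  after event 8 (t=41: SET r = 35): {p=4, r=35}
  after event 9 (t=47: DEC p by 3): {p=1, r=35}

Answer: {p=1, r=35}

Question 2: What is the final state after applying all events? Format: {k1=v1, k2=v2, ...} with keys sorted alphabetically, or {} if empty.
Answer: {r=-1}

Derivation:
  after event 1 (t=5: SET p = 40): {p=40}
  after event 2 (t=11: DEC p by 3): {p=37}
  after event 3 (t=16: SET p = 18): {p=18}
  after event 4 (t=23: SET p = 40): {p=40}
  after event 5 (t=33: DEC r by 4): {p=40, r=-4}
  after event 6 (t=35: SET p = 4): {p=4, r=-4}
  after event 7 (t=36: SET r = 9): {p=4, r=9}
  after event 8 (t=41: SET r = 35): {p=4, r=35}
  after event 9 (t=47: DEC p by 3): {p=1, r=35}
  after event 10 (t=57: SET p = -2): {p=-2, r=35}
  after event 11 (t=61: SET r = -1): {p=-2, r=-1}
  after event 12 (t=66: DEL p): {r=-1}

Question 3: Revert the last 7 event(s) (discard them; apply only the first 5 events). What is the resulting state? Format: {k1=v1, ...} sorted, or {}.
Answer: {p=40, r=-4}

Derivation:
Keep first 5 events (discard last 7):
  after event 1 (t=5: SET p = 40): {p=40}
  after event 2 (t=11: DEC p by 3): {p=37}
  after event 3 (t=16: SET p = 18): {p=18}
  after event 4 (t=23: SET p = 40): {p=40}
  after event 5 (t=33: DEC r by 4): {p=40, r=-4}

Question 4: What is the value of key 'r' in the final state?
Answer: -1

Derivation:
Track key 'r' through all 12 events:
  event 1 (t=5: SET p = 40): r unchanged
  event 2 (t=11: DEC p by 3): r unchanged
  event 3 (t=16: SET p = 18): r unchanged
  event 4 (t=23: SET p = 40): r unchanged
  event 5 (t=33: DEC r by 4): r (absent) -> -4
  event 6 (t=35: SET p = 4): r unchanged
  event 7 (t=36: SET r = 9): r -4 -> 9
  event 8 (t=41: SET r = 35): r 9 -> 35
  event 9 (t=47: DEC p by 3): r unchanged
  event 10 (t=57: SET p = -2): r unchanged
  event 11 (t=61: SET r = -1): r 35 -> -1
  event 12 (t=66: DEL p): r unchanged
Final: r = -1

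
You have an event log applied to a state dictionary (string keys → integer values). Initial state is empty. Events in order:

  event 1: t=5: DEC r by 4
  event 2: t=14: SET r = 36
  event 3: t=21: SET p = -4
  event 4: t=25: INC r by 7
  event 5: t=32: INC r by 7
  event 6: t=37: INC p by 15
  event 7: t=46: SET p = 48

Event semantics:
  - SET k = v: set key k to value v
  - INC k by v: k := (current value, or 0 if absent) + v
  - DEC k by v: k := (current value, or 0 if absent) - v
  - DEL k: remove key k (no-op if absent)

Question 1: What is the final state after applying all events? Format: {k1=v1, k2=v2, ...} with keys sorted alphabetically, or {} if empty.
Answer: {p=48, r=50}

Derivation:
  after event 1 (t=5: DEC r by 4): {r=-4}
  after event 2 (t=14: SET r = 36): {r=36}
  after event 3 (t=21: SET p = -4): {p=-4, r=36}
  after event 4 (t=25: INC r by 7): {p=-4, r=43}
  after event 5 (t=32: INC r by 7): {p=-4, r=50}
  after event 6 (t=37: INC p by 15): {p=11, r=50}
  after event 7 (t=46: SET p = 48): {p=48, r=50}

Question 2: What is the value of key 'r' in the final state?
Track key 'r' through all 7 events:
  event 1 (t=5: DEC r by 4): r (absent) -> -4
  event 2 (t=14: SET r = 36): r -4 -> 36
  event 3 (t=21: SET p = -4): r unchanged
  event 4 (t=25: INC r by 7): r 36 -> 43
  event 5 (t=32: INC r by 7): r 43 -> 50
  event 6 (t=37: INC p by 15): r unchanged
  event 7 (t=46: SET p = 48): r unchanged
Final: r = 50

Answer: 50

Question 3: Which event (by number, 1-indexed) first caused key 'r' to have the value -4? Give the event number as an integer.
Answer: 1

Derivation:
Looking for first event where r becomes -4:
  event 1: r (absent) -> -4  <-- first match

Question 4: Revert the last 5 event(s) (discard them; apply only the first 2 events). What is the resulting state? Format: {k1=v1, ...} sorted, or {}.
Keep first 2 events (discard last 5):
  after event 1 (t=5: DEC r by 4): {r=-4}
  after event 2 (t=14: SET r = 36): {r=36}

Answer: {r=36}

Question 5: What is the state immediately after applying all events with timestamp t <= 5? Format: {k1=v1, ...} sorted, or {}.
Apply events with t <= 5 (1 events):
  after event 1 (t=5: DEC r by 4): {r=-4}

Answer: {r=-4}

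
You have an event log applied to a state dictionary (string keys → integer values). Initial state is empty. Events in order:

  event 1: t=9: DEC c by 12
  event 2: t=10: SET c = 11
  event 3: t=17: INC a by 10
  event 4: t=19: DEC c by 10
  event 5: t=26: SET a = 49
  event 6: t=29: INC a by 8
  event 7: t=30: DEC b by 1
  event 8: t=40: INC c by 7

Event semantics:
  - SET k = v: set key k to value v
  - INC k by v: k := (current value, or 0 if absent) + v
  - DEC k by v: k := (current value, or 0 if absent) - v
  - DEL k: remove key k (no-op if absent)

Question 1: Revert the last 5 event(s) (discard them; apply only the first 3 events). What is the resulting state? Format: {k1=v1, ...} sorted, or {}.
Answer: {a=10, c=11}

Derivation:
Keep first 3 events (discard last 5):
  after event 1 (t=9: DEC c by 12): {c=-12}
  after event 2 (t=10: SET c = 11): {c=11}
  after event 3 (t=17: INC a by 10): {a=10, c=11}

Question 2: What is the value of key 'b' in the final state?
Answer: -1

Derivation:
Track key 'b' through all 8 events:
  event 1 (t=9: DEC c by 12): b unchanged
  event 2 (t=10: SET c = 11): b unchanged
  event 3 (t=17: INC a by 10): b unchanged
  event 4 (t=19: DEC c by 10): b unchanged
  event 5 (t=26: SET a = 49): b unchanged
  event 6 (t=29: INC a by 8): b unchanged
  event 7 (t=30: DEC b by 1): b (absent) -> -1
  event 8 (t=40: INC c by 7): b unchanged
Final: b = -1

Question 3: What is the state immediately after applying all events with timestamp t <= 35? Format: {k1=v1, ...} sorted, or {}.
Answer: {a=57, b=-1, c=1}

Derivation:
Apply events with t <= 35 (7 events):
  after event 1 (t=9: DEC c by 12): {c=-12}
  after event 2 (t=10: SET c = 11): {c=11}
  after event 3 (t=17: INC a by 10): {a=10, c=11}
  after event 4 (t=19: DEC c by 10): {a=10, c=1}
  after event 5 (t=26: SET a = 49): {a=49, c=1}
  after event 6 (t=29: INC a by 8): {a=57, c=1}
  after event 7 (t=30: DEC b by 1): {a=57, b=-1, c=1}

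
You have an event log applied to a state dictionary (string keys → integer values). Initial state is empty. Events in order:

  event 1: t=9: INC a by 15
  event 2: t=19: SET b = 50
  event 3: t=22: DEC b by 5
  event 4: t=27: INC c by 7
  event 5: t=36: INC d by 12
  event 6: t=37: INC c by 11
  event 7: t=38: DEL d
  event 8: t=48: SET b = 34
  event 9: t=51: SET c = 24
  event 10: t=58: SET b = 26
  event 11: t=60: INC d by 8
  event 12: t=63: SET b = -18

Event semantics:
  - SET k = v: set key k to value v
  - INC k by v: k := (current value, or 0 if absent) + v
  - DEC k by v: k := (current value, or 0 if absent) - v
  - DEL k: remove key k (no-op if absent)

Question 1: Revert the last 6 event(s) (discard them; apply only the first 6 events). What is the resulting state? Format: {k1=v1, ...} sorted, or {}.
Answer: {a=15, b=45, c=18, d=12}

Derivation:
Keep first 6 events (discard last 6):
  after event 1 (t=9: INC a by 15): {a=15}
  after event 2 (t=19: SET b = 50): {a=15, b=50}
  after event 3 (t=22: DEC b by 5): {a=15, b=45}
  after event 4 (t=27: INC c by 7): {a=15, b=45, c=7}
  after event 5 (t=36: INC d by 12): {a=15, b=45, c=7, d=12}
  after event 6 (t=37: INC c by 11): {a=15, b=45, c=18, d=12}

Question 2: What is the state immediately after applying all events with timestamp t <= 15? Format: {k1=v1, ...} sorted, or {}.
Apply events with t <= 15 (1 events):
  after event 1 (t=9: INC a by 15): {a=15}

Answer: {a=15}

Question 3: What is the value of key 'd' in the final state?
Answer: 8

Derivation:
Track key 'd' through all 12 events:
  event 1 (t=9: INC a by 15): d unchanged
  event 2 (t=19: SET b = 50): d unchanged
  event 3 (t=22: DEC b by 5): d unchanged
  event 4 (t=27: INC c by 7): d unchanged
  event 5 (t=36: INC d by 12): d (absent) -> 12
  event 6 (t=37: INC c by 11): d unchanged
  event 7 (t=38: DEL d): d 12 -> (absent)
  event 8 (t=48: SET b = 34): d unchanged
  event 9 (t=51: SET c = 24): d unchanged
  event 10 (t=58: SET b = 26): d unchanged
  event 11 (t=60: INC d by 8): d (absent) -> 8
  event 12 (t=63: SET b = -18): d unchanged
Final: d = 8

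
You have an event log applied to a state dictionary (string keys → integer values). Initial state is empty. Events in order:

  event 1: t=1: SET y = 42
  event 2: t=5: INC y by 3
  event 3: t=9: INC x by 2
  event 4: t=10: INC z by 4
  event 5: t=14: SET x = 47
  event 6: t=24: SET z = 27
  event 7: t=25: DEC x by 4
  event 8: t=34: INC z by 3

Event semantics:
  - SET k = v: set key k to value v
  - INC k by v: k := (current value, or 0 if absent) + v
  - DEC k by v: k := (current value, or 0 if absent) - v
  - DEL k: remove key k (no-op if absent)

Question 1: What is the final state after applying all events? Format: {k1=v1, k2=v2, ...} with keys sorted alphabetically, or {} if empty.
Answer: {x=43, y=45, z=30}

Derivation:
  after event 1 (t=1: SET y = 42): {y=42}
  after event 2 (t=5: INC y by 3): {y=45}
  after event 3 (t=9: INC x by 2): {x=2, y=45}
  after event 4 (t=10: INC z by 4): {x=2, y=45, z=4}
  after event 5 (t=14: SET x = 47): {x=47, y=45, z=4}
  after event 6 (t=24: SET z = 27): {x=47, y=45, z=27}
  after event 7 (t=25: DEC x by 4): {x=43, y=45, z=27}
  after event 8 (t=34: INC z by 3): {x=43, y=45, z=30}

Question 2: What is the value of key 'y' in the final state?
Track key 'y' through all 8 events:
  event 1 (t=1: SET y = 42): y (absent) -> 42
  event 2 (t=5: INC y by 3): y 42 -> 45
  event 3 (t=9: INC x by 2): y unchanged
  event 4 (t=10: INC z by 4): y unchanged
  event 5 (t=14: SET x = 47): y unchanged
  event 6 (t=24: SET z = 27): y unchanged
  event 7 (t=25: DEC x by 4): y unchanged
  event 8 (t=34: INC z by 3): y unchanged
Final: y = 45

Answer: 45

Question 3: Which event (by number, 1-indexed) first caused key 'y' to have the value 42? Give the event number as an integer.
Looking for first event where y becomes 42:
  event 1: y (absent) -> 42  <-- first match

Answer: 1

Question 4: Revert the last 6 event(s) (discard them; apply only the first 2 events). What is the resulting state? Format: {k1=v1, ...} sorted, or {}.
Answer: {y=45}

Derivation:
Keep first 2 events (discard last 6):
  after event 1 (t=1: SET y = 42): {y=42}
  after event 2 (t=5: INC y by 3): {y=45}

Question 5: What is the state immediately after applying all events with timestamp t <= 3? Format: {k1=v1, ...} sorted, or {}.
Apply events with t <= 3 (1 events):
  after event 1 (t=1: SET y = 42): {y=42}

Answer: {y=42}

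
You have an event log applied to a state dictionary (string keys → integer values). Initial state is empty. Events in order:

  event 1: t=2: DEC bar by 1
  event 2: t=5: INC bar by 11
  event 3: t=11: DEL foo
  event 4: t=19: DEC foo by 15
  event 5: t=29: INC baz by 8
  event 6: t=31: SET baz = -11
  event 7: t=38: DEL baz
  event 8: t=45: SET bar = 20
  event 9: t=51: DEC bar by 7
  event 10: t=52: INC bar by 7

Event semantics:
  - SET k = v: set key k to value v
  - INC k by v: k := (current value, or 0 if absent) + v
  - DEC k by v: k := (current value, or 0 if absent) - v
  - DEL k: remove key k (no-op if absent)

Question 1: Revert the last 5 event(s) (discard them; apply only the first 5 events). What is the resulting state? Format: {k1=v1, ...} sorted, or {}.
Keep first 5 events (discard last 5):
  after event 1 (t=2: DEC bar by 1): {bar=-1}
  after event 2 (t=5: INC bar by 11): {bar=10}
  after event 3 (t=11: DEL foo): {bar=10}
  after event 4 (t=19: DEC foo by 15): {bar=10, foo=-15}
  after event 5 (t=29: INC baz by 8): {bar=10, baz=8, foo=-15}

Answer: {bar=10, baz=8, foo=-15}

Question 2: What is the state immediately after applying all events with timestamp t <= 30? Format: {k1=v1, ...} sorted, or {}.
Answer: {bar=10, baz=8, foo=-15}

Derivation:
Apply events with t <= 30 (5 events):
  after event 1 (t=2: DEC bar by 1): {bar=-1}
  after event 2 (t=5: INC bar by 11): {bar=10}
  after event 3 (t=11: DEL foo): {bar=10}
  after event 4 (t=19: DEC foo by 15): {bar=10, foo=-15}
  after event 5 (t=29: INC baz by 8): {bar=10, baz=8, foo=-15}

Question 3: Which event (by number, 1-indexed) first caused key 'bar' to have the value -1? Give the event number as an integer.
Answer: 1

Derivation:
Looking for first event where bar becomes -1:
  event 1: bar (absent) -> -1  <-- first match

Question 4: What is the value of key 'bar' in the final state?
Answer: 20

Derivation:
Track key 'bar' through all 10 events:
  event 1 (t=2: DEC bar by 1): bar (absent) -> -1
  event 2 (t=5: INC bar by 11): bar -1 -> 10
  event 3 (t=11: DEL foo): bar unchanged
  event 4 (t=19: DEC foo by 15): bar unchanged
  event 5 (t=29: INC baz by 8): bar unchanged
  event 6 (t=31: SET baz = -11): bar unchanged
  event 7 (t=38: DEL baz): bar unchanged
  event 8 (t=45: SET bar = 20): bar 10 -> 20
  event 9 (t=51: DEC bar by 7): bar 20 -> 13
  event 10 (t=52: INC bar by 7): bar 13 -> 20
Final: bar = 20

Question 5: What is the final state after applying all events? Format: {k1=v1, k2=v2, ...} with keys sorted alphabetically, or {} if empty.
  after event 1 (t=2: DEC bar by 1): {bar=-1}
  after event 2 (t=5: INC bar by 11): {bar=10}
  after event 3 (t=11: DEL foo): {bar=10}
  after event 4 (t=19: DEC foo by 15): {bar=10, foo=-15}
  after event 5 (t=29: INC baz by 8): {bar=10, baz=8, foo=-15}
  after event 6 (t=31: SET baz = -11): {bar=10, baz=-11, foo=-15}
  after event 7 (t=38: DEL baz): {bar=10, foo=-15}
  after event 8 (t=45: SET bar = 20): {bar=20, foo=-15}
  after event 9 (t=51: DEC bar by 7): {bar=13, foo=-15}
  after event 10 (t=52: INC bar by 7): {bar=20, foo=-15}

Answer: {bar=20, foo=-15}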